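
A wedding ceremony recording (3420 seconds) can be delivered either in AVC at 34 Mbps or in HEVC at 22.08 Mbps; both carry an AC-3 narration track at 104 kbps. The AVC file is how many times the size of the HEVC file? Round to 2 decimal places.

Audio: 104 kbps = 0.104 Mbps.
AVC: 34.104 Mbps × 3420 s = 116635.7 Mb = 13.578 GiB.
HEVC: 22.184 Mbps × 3420 s = 75869.3 Mb = 8.832 GiB.
Ratio: 13.578 / 8.832 = 1.537.

1.54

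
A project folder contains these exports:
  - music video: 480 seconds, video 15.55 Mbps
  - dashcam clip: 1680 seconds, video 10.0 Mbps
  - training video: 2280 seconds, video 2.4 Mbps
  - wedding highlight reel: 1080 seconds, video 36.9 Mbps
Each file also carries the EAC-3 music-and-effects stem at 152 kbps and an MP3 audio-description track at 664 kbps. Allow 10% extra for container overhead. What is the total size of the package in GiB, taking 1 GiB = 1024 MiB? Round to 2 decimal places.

9.49 GiB

Audio total: 152 + 664 = 816 kbps = 0.816 Mbps.
music video: 16.366 Mbps × 480 s × 1.10 = 8641.2 Mb
dashcam clip: 10.816 Mbps × 1680 s × 1.10 = 19988.0 Mb
training video: 3.216 Mbps × 2280 s × 1.10 = 8065.7 Mb
wedding highlight reel: 37.716 Mbps × 1080 s × 1.10 = 44806.6 Mb
Total: 81501.6 Mb = 10187.7 MB.
= 9.488 GiB.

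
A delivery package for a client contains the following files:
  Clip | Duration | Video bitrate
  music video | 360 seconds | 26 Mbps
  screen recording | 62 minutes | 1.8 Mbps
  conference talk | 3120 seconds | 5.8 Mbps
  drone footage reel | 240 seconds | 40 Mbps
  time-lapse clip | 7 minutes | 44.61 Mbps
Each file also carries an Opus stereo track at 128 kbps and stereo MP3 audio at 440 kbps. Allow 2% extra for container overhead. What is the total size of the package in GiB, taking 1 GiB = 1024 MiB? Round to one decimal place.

8.0 GiB

Audio total: 128 + 440 = 568 kbps = 0.568 Mbps.
music video: 26.568 Mbps × 360 s × 1.02 = 9755.8 Mb
screen recording: 2.368 Mbps × 3720 s × 1.02 = 8985.1 Mb
conference talk: 6.368 Mbps × 3120 s × 1.02 = 20265.5 Mb
drone footage reel: 40.568 Mbps × 240 s × 1.02 = 9931.0 Mb
time-lapse clip: 45.178 Mbps × 420 s × 1.02 = 19354.3 Mb
Total: 68291.7 Mb = 8536.5 MB.
= 7.950 GiB.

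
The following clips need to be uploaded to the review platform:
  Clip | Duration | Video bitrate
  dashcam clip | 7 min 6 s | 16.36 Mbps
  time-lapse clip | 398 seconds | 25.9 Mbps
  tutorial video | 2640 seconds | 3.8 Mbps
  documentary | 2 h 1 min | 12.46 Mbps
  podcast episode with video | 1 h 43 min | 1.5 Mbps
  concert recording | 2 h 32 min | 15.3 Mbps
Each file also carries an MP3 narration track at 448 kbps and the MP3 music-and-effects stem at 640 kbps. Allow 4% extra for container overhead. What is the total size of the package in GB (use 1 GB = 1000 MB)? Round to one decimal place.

38.3 GB

Audio total: 448 + 640 = 1088 kbps = 1.088 Mbps.
dashcam clip: 17.448 Mbps × 426 s × 1.04 = 7730.2 Mb
time-lapse clip: 26.988 Mbps × 398 s × 1.04 = 11170.9 Mb
tutorial video: 4.888 Mbps × 2640 s × 1.04 = 13420.5 Mb
documentary: 13.548 Mbps × 7260 s × 1.04 = 102292.8 Mb
podcast episode with video: 2.588 Mbps × 6180 s × 1.04 = 16633.6 Mb
concert recording: 16.388 Mbps × 9120 s × 1.04 = 155436.9 Mb
Total: 306684.8 Mb = 38335.6 MB.
= 38.34 GB.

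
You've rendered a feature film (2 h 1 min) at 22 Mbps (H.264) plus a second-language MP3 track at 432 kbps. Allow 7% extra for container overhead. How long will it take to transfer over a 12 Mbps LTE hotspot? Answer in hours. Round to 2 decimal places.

2 h 1 min = 121 min = 7260 s
Audio: 432 kbps = 0.432 Mbps.
Total bitrate: 22.432 Mbps.
File: 22.432 Mbps × 7260 s = 162856.3 Mb.
With 7% container overhead: ×1.07. → 174256.3 Mb.
At 12 Mbps: 174256.3 / 12 = 14521.4 s ≈ 4.03 hours.

4.03 hours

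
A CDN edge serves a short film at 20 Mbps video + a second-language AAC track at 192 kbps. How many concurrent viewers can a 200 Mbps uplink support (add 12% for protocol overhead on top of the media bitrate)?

8

Audio: 192 kbps = 0.192 Mbps.
Per-viewer media rate: 20.192 Mbps.
On the wire with 12% overhead: 22.615 Mbps.
200 Mbps = 200.0 Mbps; 200.0 / 22.615 = 8.84 → 8 viewers.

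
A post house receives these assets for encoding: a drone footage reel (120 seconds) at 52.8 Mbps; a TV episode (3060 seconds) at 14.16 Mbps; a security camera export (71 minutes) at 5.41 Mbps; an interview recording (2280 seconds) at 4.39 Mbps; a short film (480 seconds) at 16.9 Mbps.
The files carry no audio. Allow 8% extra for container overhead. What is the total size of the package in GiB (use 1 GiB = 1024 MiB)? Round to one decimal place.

drone footage reel: 52.800 Mbps × 120 s × 1.08 = 6842.9 Mb
TV episode: 14.160 Mbps × 3060 s × 1.08 = 46796.0 Mb
security camera export: 5.410 Mbps × 4260 s × 1.08 = 24890.3 Mb
interview recording: 4.390 Mbps × 2280 s × 1.08 = 10809.9 Mb
short film: 16.900 Mbps × 480 s × 1.08 = 8761.0 Mb
Total: 98100.1 Mb = 12262.5 MB.
= 11.42 GiB.

11.4 GiB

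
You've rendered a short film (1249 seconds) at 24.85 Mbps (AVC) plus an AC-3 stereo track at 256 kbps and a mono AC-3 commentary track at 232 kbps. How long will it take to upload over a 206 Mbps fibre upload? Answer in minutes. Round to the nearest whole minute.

Audio total: 256 + 232 = 488 kbps = 0.488 Mbps.
Total bitrate: 25.338 Mbps.
File: 25.338 Mbps × 1249 s = 31647.2 Mb.
At 206 Mbps: 31647.2 / 206 = 153.6 s ≈ 2.56 minutes.

3 minutes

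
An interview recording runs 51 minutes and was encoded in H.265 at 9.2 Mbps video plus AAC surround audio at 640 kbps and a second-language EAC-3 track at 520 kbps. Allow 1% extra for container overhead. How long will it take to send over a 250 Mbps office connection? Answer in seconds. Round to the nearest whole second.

128 seconds

51 min = 3060 s
Audio total: 640 + 520 = 1160 kbps = 1.160 Mbps.
Total bitrate: 10.360 Mbps.
File: 10.360 Mbps × 3060 s = 31701.6 Mb.
With 1% container overhead: ×1.01. → 32018.6 Mb.
At 250 Mbps: 32018.6 / 250 = 128.1 s ≈ 128 seconds.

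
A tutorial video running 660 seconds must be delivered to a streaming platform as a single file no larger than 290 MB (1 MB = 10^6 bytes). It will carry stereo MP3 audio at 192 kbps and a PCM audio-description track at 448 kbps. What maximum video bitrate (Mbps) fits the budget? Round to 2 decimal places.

2.88 Mbps

Budget: 290 MB = 2320.0 Mb.
Total bitrate budget: 2320.0 Mb / 660 s = 3.515 Mbps.
Audio total: 192 + 448 = 640 kbps = 0.640 Mbps.
Video: 3.515 − 0.640 = 2.875 Mbps.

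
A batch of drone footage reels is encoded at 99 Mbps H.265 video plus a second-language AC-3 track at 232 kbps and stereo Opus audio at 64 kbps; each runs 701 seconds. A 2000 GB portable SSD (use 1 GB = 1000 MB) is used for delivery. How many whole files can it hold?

229

Audio total: 232 + 64 = 296 kbps = 0.296 Mbps.
Total bitrate: 99.296 Mbps.
Per item: 99.296 Mbps × 701 s = 69,606 Mb = 8,701 MB.
Capacity: 2000 GB = 16,000,000 Mb; 229.86 items → 229 complete.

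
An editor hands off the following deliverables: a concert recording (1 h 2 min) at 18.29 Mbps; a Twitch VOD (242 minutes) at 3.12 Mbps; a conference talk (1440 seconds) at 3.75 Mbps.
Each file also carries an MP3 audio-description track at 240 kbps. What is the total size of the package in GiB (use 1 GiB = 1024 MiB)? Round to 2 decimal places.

Audio: 240 kbps = 0.240 Mbps.
concert recording: 18.530 Mbps × 3720 s = 68931.6 Mb
Twitch VOD: 3.360 Mbps × 14520 s = 48787.2 Mb
conference talk: 3.990 Mbps × 1440 s = 5745.6 Mb
Total: 123464.4 Mb = 15433.0 MB.
= 14.37 GiB.

14.37 GiB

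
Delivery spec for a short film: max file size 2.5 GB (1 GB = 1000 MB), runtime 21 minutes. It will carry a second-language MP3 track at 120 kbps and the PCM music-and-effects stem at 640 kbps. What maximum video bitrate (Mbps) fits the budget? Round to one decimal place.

15.1 Mbps

Budget: 2.5 GB = 20000.0 Mb.
21 min = 1260 s
Total bitrate budget: 20000.0 Mb / 1260 s = 15.873 Mbps.
Audio total: 120 + 640 = 760 kbps = 0.760 Mbps.
Video: 15.873 − 0.760 = 15.113 Mbps.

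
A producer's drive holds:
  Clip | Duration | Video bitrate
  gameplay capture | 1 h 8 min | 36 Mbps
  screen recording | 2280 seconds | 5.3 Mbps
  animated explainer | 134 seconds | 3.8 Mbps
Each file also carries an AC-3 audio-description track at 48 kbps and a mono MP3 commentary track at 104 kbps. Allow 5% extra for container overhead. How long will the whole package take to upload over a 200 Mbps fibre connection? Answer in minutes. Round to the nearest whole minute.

Audio total: 48 + 104 = 152 kbps = 0.152 Mbps.
gameplay capture: 36.152 Mbps × 4080 s × 1.05 = 154875.2 Mb
screen recording: 5.452 Mbps × 2280 s × 1.05 = 13052.1 Mb
animated explainer: 3.952 Mbps × 134 s × 1.05 = 556.0 Mb
Total: 168483.3 Mb = 21060.4 MB.
At 200 Mbps: 168483.3 / 200 = 842 s ≈ 14 minutes.

14 minutes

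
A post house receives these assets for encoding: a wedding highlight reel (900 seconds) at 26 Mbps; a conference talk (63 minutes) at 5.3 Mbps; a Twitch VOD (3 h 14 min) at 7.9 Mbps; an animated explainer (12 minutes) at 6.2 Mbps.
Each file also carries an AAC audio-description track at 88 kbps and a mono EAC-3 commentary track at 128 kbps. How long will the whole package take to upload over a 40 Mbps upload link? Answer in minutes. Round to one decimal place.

59.8 minutes

Audio total: 88 + 128 = 216 kbps = 0.216 Mbps.
wedding highlight reel: 26.216 Mbps × 900 s = 23594.4 Mb
conference talk: 5.516 Mbps × 3780 s = 20850.5 Mb
Twitch VOD: 8.116 Mbps × 11640 s = 94470.2 Mb
animated explainer: 6.416 Mbps × 720 s = 4619.5 Mb
Total: 143534.6 Mb = 17941.8 MB.
At 40 Mbps: 143534.6 / 40 = 3588 s ≈ 59.8 minutes.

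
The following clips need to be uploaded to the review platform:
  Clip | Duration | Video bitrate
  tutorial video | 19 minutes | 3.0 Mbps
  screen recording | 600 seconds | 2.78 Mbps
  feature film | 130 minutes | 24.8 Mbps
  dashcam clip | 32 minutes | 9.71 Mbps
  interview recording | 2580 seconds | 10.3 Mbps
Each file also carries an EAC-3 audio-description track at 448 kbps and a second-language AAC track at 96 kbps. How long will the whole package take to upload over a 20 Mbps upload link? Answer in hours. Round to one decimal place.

3.5 hours

Audio total: 448 + 96 = 544 kbps = 0.544 Mbps.
tutorial video: 3.544 Mbps × 1140 s = 4040.2 Mb
screen recording: 3.324 Mbps × 600 s = 1994.4 Mb
feature film: 25.344 Mbps × 7800 s = 197683.2 Mb
dashcam clip: 10.254 Mbps × 1920 s = 19687.7 Mb
interview recording: 10.844 Mbps × 2580 s = 27977.5 Mb
Total: 251383.0 Mb = 31422.9 MB.
At 20 Mbps: 251383.0 / 20 = 12569 s ≈ 3.49 hours.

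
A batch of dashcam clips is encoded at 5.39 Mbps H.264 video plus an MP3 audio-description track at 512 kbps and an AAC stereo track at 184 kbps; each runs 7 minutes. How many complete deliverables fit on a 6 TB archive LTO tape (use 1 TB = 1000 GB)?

7 min = 420 s
Audio total: 512 + 184 = 696 kbps = 0.696 Mbps.
Total bitrate: 6.086 Mbps.
Per item: 6.086 Mbps × 420 s = 2,556 Mb = 319.5 MB.
Capacity: 6 TB = 48,000,000 Mb; 18778.46 items → 18778 complete.

18778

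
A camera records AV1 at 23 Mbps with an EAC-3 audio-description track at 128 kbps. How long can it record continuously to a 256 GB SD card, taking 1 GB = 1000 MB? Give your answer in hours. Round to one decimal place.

Audio: 128 kbps = 0.128 Mbps.
Total bitrate: 23 + 0.128 = 23.128 Mbps.
Capacity: 256 GB = 2,048,000 Mb.
Recording time: 2,048,000 / 23.128 = 88,551 s ≈ 24.6 hours.

24.6 hours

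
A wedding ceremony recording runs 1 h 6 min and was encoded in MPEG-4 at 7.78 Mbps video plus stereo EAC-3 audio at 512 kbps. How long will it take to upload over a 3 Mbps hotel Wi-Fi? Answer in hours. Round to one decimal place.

3.0 hours

1 h 6 min = 66 min = 3960 s
Audio: 512 kbps = 0.512 Mbps.
Total bitrate: 8.292 Mbps.
File: 8.292 Mbps × 3960 s = 32836.3 Mb.
At 3 Mbps: 32836.3 / 3 = 10945.4 s ≈ 3.04 hours.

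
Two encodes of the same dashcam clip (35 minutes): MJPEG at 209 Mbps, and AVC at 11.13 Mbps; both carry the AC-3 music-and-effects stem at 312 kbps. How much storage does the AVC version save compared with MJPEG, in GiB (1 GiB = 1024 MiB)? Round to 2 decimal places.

48.37 GiB

35 min = 2100 s
Audio: 312 kbps = 0.312 Mbps.
MJPEG: 209.312 Mbps × 2100 s = 439555.2 Mb = 51.171 GiB.
AVC: 11.442 Mbps × 2100 s = 24028.2 Mb = 2.797 GiB.
Saving: 51.171 − 2.797 = 48.374 GiB.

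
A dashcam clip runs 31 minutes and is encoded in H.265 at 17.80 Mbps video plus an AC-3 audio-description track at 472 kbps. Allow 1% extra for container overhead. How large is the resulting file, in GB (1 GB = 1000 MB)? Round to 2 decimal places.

4.29 GB

31 min = 1860 s
Audio: 472 kbps = 0.472 Mbps.
Total bitrate: 17.80 + 0.472 = 18.272 Mbps.
Stream data: 18.272 Mbps × 1860 s = 33985.9 Mb.
With 1% container overhead: ×1.01.
34,326 Mb ÷ 8 = 4,291 MB → 4.291 GB.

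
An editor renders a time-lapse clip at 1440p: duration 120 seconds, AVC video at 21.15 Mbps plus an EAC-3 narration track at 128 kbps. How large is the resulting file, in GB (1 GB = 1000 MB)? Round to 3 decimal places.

0.319 GB

Audio: 128 kbps = 0.128 Mbps.
Total bitrate: 21.15 + 0.128 = 21.278 Mbps.
Stream data: 21.278 Mbps × 120 s = 2553.4 Mb.
2,553 Mb ÷ 8 = 319.2 MB → 0.3192 GB.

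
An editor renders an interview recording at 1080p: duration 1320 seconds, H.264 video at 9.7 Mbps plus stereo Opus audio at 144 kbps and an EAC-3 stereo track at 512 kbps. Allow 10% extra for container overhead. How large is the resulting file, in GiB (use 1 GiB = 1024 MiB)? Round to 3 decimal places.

1.751 GiB

Audio total: 144 + 512 = 656 kbps = 0.656 Mbps.
Total bitrate: 9.7 + 0.656 = 10.356 Mbps.
Stream data: 10.356 Mbps × 1320 s = 13669.9 Mb.
With 10% container overhead: ×1.10.
15,037 Mb = 1,879,614,000 bytes ÷ 1,073,741,824 = 1.751 GiB.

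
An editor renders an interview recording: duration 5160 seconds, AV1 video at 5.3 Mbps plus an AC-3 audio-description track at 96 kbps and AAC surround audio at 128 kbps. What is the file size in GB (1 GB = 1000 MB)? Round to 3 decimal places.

Audio total: 96 + 128 = 224 kbps = 0.224 Mbps.
Total bitrate: 5.3 + 0.224 = 5.524 Mbps.
Stream data: 5.524 Mbps × 5160 s = 28503.8 Mb.
28,504 Mb ÷ 8 = 3,563 MB → 3.563 GB.

3.563 GB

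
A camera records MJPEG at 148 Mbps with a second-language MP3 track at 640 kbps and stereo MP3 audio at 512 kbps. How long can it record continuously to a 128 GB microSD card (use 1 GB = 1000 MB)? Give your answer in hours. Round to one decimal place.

1.9 hours

Audio total: 640 + 512 = 1152 kbps = 1.152 Mbps.
Total bitrate: 148 + 1.152 = 149.152 Mbps.
Capacity: 128 GB = 1,024,000 Mb.
Recording time: 1,024,000 / 149.152 = 6,865 s ≈ 1.91 hours.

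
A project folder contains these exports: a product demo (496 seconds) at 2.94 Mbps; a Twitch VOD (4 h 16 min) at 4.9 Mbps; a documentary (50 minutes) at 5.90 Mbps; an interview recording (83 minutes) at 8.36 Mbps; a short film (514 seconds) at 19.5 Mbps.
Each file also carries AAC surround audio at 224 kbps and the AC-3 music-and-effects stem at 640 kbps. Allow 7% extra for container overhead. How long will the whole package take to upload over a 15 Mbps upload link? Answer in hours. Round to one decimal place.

3.3 hours

Audio total: 224 + 640 = 864 kbps = 0.864 Mbps.
product demo: 3.804 Mbps × 496 s × 1.07 = 2018.9 Mb
Twitch VOD: 5.764 Mbps × 15360 s × 1.07 = 94732.5 Mb
documentary: 6.764 Mbps × 3000 s × 1.07 = 21712.4 Mb
interview recording: 9.224 Mbps × 4980 s × 1.07 = 49151.0 Mb
short film: 20.364 Mbps × 514 s × 1.07 = 11199.8 Mb
Total: 178814.6 Mb = 22351.8 MB.
At 15 Mbps: 178814.6 / 15 = 11921 s ≈ 3.31 hours.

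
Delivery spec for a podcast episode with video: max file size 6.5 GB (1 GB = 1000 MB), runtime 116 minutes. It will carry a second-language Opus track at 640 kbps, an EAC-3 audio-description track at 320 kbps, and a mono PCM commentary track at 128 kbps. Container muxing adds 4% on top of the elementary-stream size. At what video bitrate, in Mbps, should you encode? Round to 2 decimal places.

Budget: 6.5 GB = 52000.0 Mb.
Stream payload after overhead: 52000.0 / 1.04 = 50000.0 Mb.
116 min = 6960 s
Total bitrate budget: 50000.0 Mb / 6960 s = 7.184 Mbps.
Audio total: 640 + 320 + 128 = 1088 kbps = 1.088 Mbps.
Video: 7.184 − 1.088 = 6.096 Mbps.

6.10 Mbps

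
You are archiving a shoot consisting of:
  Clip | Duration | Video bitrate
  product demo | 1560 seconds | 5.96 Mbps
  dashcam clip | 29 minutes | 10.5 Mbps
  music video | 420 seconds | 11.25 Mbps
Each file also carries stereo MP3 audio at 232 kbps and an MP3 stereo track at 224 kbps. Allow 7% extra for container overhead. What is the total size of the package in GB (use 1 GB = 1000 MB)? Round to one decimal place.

4.5 GB

Audio total: 232 + 224 = 456 kbps = 0.456 Mbps.
product demo: 6.416 Mbps × 1560 s × 1.07 = 10709.6 Mb
dashcam clip: 10.956 Mbps × 1740 s × 1.07 = 20397.9 Mb
music video: 11.706 Mbps × 420 s × 1.07 = 5260.7 Mb
Total: 36368.1 Mb = 4546.0 MB.
= 4.546 GB.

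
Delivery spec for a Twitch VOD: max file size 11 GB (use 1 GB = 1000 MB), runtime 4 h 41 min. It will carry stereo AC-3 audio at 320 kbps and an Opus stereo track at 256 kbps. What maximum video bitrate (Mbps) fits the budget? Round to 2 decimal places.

4.64 Mbps

Budget: 11 GB = 88000.0 Mb.
4 h 41 min = 281 min = 16860 s
Total bitrate budget: 88000.0 Mb / 16860 s = 5.219 Mbps.
Audio total: 320 + 256 = 576 kbps = 0.576 Mbps.
Video: 5.219 − 0.576 = 4.643 Mbps.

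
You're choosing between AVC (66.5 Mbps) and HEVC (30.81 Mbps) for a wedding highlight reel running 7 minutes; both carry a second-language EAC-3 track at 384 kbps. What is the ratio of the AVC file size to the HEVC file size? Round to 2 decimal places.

7 min = 420 s
Audio: 384 kbps = 0.384 Mbps.
AVC: 66.884 Mbps × 420 s = 28091.3 Mb = 3.270 GiB.
HEVC: 31.194 Mbps × 420 s = 13101.5 Mb = 1.525 GiB.
Ratio: 3.270 / 1.525 = 2.144.

2.14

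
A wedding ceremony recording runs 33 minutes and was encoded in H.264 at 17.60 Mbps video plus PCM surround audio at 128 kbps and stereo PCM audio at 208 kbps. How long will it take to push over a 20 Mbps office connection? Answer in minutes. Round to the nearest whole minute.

33 min = 1980 s
Audio total: 128 + 208 = 336 kbps = 0.336 Mbps.
Total bitrate: 17.936 Mbps.
File: 17.936 Mbps × 1980 s = 35513.3 Mb.
At 20 Mbps: 35513.3 / 20 = 1775.7 s ≈ 29.6 minutes.

30 minutes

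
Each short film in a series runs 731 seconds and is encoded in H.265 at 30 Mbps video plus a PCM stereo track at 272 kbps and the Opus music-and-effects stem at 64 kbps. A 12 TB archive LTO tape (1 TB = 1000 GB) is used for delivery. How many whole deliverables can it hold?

4329

Audio total: 272 + 64 = 336 kbps = 0.336 Mbps.
Total bitrate: 30.336 Mbps.
Per item: 30.336 Mbps × 731 s = 22,176 Mb = 2,772 MB.
Capacity: 12 TB = 96,000,000 Mb; 4329.08 items → 4329 complete.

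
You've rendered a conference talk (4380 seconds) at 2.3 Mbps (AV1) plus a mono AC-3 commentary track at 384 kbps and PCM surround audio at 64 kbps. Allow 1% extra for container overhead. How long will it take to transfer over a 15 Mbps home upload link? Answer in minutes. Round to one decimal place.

13.5 minutes

Audio total: 384 + 64 = 448 kbps = 0.448 Mbps.
Total bitrate: 2.748 Mbps.
File: 2.748 Mbps × 4380 s = 12036.2 Mb.
With 1% container overhead: ×1.01. → 12156.6 Mb.
At 15 Mbps: 12156.6 / 15 = 810.4 s ≈ 13.5 minutes.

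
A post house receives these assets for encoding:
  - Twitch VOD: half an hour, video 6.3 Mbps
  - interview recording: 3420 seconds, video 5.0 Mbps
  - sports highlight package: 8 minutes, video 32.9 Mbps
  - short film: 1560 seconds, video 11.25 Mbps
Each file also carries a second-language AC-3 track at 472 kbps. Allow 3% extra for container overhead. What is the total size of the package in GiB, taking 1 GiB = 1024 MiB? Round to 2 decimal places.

7.82 GiB

Audio: 472 kbps = 0.472 Mbps.
Twitch VOD: 6.772 Mbps × 1800 s × 1.03 = 12555.3 Mb
interview recording: 5.472 Mbps × 3420 s × 1.03 = 19275.7 Mb
sports highlight package: 33.372 Mbps × 480 s × 1.03 = 16499.1 Mb
short film: 11.722 Mbps × 1560 s × 1.03 = 18834.9 Mb
Total: 67165.0 Mb = 8395.6 MB.
= 7.819 GiB.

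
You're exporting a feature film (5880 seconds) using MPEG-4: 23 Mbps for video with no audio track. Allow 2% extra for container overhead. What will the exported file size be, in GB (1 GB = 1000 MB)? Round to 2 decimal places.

17.24 GB

Total bitrate: 23 Mbps.
Stream data: 23.000 Mbps × 5880 s = 135240.0 Mb.
With 2% container overhead: ×1.02.
137,945 Mb ÷ 8 = 17,243 MB → 17.24 GB.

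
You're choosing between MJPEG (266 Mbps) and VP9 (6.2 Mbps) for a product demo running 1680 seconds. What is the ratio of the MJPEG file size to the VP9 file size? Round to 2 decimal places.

42.90

MJPEG: 266.000 Mbps × 1680 s = 446880.0 Mb = 52.024 GiB.
VP9: 6.200 Mbps × 1680 s = 10416.0 Mb = 1.213 GiB.
Ratio: 52.024 / 1.213 = 42.903.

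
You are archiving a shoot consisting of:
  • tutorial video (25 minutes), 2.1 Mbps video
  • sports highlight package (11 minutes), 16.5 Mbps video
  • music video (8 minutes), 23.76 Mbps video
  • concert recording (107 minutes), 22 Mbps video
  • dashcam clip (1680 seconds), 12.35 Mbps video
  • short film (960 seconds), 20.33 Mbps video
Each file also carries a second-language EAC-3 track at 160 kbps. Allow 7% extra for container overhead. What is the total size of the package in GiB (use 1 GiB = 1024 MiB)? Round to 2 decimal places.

26.01 GiB

Audio: 160 kbps = 0.160 Mbps.
tutorial video: 2.260 Mbps × 1500 s × 1.07 = 3627.3 Mb
sports highlight package: 16.660 Mbps × 660 s × 1.07 = 11765.3 Mb
music video: 23.920 Mbps × 480 s × 1.07 = 12285.3 Mb
concert recording: 22.160 Mbps × 6420 s × 1.07 = 152225.9 Mb
dashcam clip: 12.510 Mbps × 1680 s × 1.07 = 22488.0 Mb
short film: 20.490 Mbps × 960 s × 1.07 = 21047.3 Mb
Total: 223439.1 Mb = 27929.9 MB.
= 26.01 GiB.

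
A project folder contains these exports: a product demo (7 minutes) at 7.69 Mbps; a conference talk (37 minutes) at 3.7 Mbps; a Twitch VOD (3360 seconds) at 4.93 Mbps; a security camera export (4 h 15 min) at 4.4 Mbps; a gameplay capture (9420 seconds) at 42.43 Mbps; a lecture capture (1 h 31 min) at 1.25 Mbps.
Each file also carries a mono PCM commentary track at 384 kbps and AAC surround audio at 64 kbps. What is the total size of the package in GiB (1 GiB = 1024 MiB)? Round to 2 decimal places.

60.31 GiB

Audio total: 384 + 64 = 448 kbps = 0.448 Mbps.
product demo: 8.138 Mbps × 420 s = 3418.0 Mb
conference talk: 4.148 Mbps × 2220 s = 9208.6 Mb
Twitch VOD: 5.378 Mbps × 3360 s = 18070.1 Mb
security camera export: 4.848 Mbps × 15300 s = 74174.4 Mb
gameplay capture: 42.878 Mbps × 9420 s = 403910.8 Mb
lecture capture: 1.698 Mbps × 5460 s = 9271.1 Mb
Total: 518052.8 Mb = 64756.6 MB.
= 60.31 GiB.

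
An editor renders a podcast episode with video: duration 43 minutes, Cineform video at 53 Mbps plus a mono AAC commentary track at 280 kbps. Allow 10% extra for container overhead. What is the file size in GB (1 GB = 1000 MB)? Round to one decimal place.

18.9 GB

43 min = 2580 s
Audio: 280 kbps = 0.280 Mbps.
Total bitrate: 53 + 0.280 = 53.280 Mbps.
Stream data: 53.280 Mbps × 2580 s = 137462.4 Mb.
With 10% container overhead: ×1.10.
151,209 Mb ÷ 8 = 18,901 MB → 18.90 GB.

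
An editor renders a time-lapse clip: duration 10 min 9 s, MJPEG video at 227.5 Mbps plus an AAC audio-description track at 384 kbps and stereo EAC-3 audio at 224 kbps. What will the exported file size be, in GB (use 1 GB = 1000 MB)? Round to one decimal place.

10 min 9 s = 609 s
Audio total: 384 + 224 = 608 kbps = 0.608 Mbps.
Total bitrate: 227.5 + 0.608 = 228.108 Mbps.
Stream data: 228.108 Mbps × 609 s = 138917.8 Mb.
138,918 Mb ÷ 8 = 17,365 MB → 17.36 GB.

17.4 GB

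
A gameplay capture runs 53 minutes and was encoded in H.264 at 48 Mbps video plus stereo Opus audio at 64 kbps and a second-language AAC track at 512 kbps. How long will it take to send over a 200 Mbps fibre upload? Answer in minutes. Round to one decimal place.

12.9 minutes

53 min = 3180 s
Audio total: 64 + 512 = 576 kbps = 0.576 Mbps.
Total bitrate: 48.576 Mbps.
File: 48.576 Mbps × 3180 s = 154471.7 Mb.
At 200 Mbps: 154471.7 / 200 = 772.4 s ≈ 12.9 minutes.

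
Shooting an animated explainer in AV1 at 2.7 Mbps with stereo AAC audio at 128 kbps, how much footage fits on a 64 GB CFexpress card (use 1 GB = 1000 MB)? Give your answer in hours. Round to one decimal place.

50.3 hours

Audio: 128 kbps = 0.128 Mbps.
Total bitrate: 2.7 + 0.128 = 2.828 Mbps.
Capacity: 64 GB = 512,000 Mb.
Recording time: 512,000 / 2.828 = 181,047 s ≈ 50.3 hours.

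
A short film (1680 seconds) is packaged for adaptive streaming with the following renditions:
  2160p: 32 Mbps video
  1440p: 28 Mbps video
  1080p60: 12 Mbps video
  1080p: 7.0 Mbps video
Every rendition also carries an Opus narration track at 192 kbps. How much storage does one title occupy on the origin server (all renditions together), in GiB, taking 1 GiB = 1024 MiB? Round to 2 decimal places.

15.60 GiB

Audio: 192 kbps = 0.192 Mbps.
Sum of rendition bitrates: (32+0.192) + (28+0.192) + (12+0.192) + (7.0+0.192) = 79.768 Mbps.
× 1680 s = 134,010 Mb = 16,751 MB = 15.60 GiB.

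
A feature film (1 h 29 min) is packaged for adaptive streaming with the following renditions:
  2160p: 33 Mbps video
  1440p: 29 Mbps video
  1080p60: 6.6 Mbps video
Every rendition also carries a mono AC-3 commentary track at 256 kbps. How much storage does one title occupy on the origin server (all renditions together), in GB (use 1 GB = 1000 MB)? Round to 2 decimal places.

46.30 GB

1 h 29 min = 89 min = 5340 s
Audio: 256 kbps = 0.256 Mbps.
Sum of rendition bitrates: (33+0.256) + (29+0.256) + (6.6+0.256) = 69.368 Mbps.
× 5340 s = 370,425 Mb = 46,303 MB = 46.30 GB.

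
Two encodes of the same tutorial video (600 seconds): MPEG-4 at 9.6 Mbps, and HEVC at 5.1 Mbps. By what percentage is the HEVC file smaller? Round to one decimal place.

MPEG-4: 9.600 Mbps × 600 s = 5760.0 Mb = 0.720 GB.
HEVC: 5.100 Mbps × 600 s = 3060.0 Mb = 0.383 GB.
Reduction: (1 − 0.383/0.720) × 100 = 46.88%.

46.9%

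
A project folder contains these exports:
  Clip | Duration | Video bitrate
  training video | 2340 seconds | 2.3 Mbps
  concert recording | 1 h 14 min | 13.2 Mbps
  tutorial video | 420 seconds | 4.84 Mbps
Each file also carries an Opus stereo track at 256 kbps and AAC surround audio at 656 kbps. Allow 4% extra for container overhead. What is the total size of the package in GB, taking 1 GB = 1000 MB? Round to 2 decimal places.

Audio total: 256 + 656 = 912 kbps = 0.912 Mbps.
training video: 3.212 Mbps × 2340 s × 1.04 = 7816.7 Mb
concert recording: 14.112 Mbps × 4440 s × 1.04 = 65163.6 Mb
tutorial video: 5.752 Mbps × 420 s × 1.04 = 2512.5 Mb
Total: 75492.8 Mb = 9436.6 MB.
= 9.437 GB.

9.44 GB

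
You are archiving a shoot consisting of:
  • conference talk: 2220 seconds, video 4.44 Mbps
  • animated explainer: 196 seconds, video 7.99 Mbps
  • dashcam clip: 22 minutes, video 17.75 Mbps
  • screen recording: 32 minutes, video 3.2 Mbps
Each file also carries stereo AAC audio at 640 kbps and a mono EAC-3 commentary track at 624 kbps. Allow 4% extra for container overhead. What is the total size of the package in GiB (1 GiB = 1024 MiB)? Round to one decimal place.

Audio total: 640 + 624 = 1264 kbps = 1.264 Mbps.
conference talk: 5.704 Mbps × 2220 s × 1.04 = 13169.4 Mb
animated explainer: 9.254 Mbps × 196 s × 1.04 = 1886.3 Mb
dashcam clip: 19.014 Mbps × 1320 s × 1.04 = 26102.4 Mb
screen recording: 4.464 Mbps × 1920 s × 1.04 = 8913.7 Mb
Total: 50071.9 Mb = 6259.0 MB.
= 5.829 GiB.

5.8 GiB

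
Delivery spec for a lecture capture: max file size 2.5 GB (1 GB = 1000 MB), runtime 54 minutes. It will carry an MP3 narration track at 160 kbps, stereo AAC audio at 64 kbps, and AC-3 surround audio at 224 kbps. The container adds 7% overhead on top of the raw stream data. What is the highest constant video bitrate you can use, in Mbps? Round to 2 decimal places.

5.32 Mbps

Budget: 2.5 GB = 20000.0 Mb.
Stream payload after overhead: 20000.0 / 1.07 = 18691.6 Mb.
54 min = 3240 s
Total bitrate budget: 18691.6 Mb / 3240 s = 5.769 Mbps.
Audio total: 160 + 64 + 224 = 448 kbps = 0.448 Mbps.
Video: 5.769 − 0.448 = 5.321 Mbps.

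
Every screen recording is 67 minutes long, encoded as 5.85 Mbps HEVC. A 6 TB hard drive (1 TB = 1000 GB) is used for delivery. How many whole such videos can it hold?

2041

67 min = 4020 s
Per item: 5.850 Mbps × 4020 s = 23,517 Mb = 2,940 MB.
Capacity: 6 TB = 48,000,000 Mb; 2041.08 items → 2041 complete.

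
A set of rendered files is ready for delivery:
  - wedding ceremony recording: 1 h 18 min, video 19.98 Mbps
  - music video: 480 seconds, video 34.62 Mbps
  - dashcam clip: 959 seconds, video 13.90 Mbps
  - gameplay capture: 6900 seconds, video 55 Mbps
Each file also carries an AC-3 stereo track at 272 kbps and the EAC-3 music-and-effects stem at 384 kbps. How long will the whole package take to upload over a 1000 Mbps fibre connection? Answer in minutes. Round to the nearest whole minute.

Audio total: 272 + 384 = 656 kbps = 0.656 Mbps.
wedding ceremony recording: 20.636 Mbps × 4680 s = 96576.5 Mb
music video: 35.276 Mbps × 480 s = 16932.5 Mb
dashcam clip: 14.556 Mbps × 959 s = 13959.2 Mb
gameplay capture: 55.656 Mbps × 6900 s = 384026.4 Mb
Total: 511494.6 Mb = 63936.8 MB.
At 1000 Mbps: 511494.6 / 1000 = 511 s ≈ 8.52 minutes.

9 minutes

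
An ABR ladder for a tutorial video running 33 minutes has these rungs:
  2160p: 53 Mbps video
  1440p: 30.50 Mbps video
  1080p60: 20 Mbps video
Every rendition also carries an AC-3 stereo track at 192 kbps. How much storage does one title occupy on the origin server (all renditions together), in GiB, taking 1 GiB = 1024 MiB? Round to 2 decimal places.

33 min = 1980 s
Audio: 192 kbps = 0.192 Mbps.
Sum of rendition bitrates: (53+0.192) + (30.50+0.192) + (20+0.192) = 104.076 Mbps.
× 1980 s = 206,070 Mb = 25,759 MB = 23.99 GiB.

23.99 GiB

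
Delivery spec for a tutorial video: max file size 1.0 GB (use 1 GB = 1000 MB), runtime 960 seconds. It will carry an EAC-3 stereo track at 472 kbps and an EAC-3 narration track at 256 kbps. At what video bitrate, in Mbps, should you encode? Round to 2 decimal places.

Budget: 1.0 GB = 8000.0 Mb.
Total bitrate budget: 8000.0 Mb / 960 s = 8.333 Mbps.
Audio total: 472 + 256 = 728 kbps = 0.728 Mbps.
Video: 8.333 − 0.728 = 7.605 Mbps.

7.61 Mbps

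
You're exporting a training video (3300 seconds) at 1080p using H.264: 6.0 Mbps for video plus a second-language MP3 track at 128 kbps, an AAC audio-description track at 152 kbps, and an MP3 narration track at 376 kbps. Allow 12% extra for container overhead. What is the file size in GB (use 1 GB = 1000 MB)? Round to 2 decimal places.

Audio total: 128 + 152 + 376 = 656 kbps = 0.656 Mbps.
Total bitrate: 6.0 + 0.656 = 6.656 Mbps.
Stream data: 6.656 Mbps × 3300 s = 21964.8 Mb.
With 12% container overhead: ×1.12.
24,601 Mb ÷ 8 = 3,075 MB → 3.075 GB.

3.08 GB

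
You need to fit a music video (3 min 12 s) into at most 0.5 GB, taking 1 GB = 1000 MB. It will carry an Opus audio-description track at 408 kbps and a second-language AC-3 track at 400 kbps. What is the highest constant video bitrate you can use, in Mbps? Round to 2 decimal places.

Budget: 0.5 GB = 4000.0 Mb.
3 min 12 s = 192 s
Total bitrate budget: 4000.0 Mb / 192 s = 20.833 Mbps.
Audio total: 408 + 400 = 808 kbps = 0.808 Mbps.
Video: 20.833 − 0.808 = 20.025 Mbps.

20.03 Mbps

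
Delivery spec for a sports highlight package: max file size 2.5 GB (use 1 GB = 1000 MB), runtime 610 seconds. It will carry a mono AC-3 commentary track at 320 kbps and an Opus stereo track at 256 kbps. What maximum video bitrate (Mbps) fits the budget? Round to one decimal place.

Budget: 2.5 GB = 20000.0 Mb.
Total bitrate budget: 20000.0 Mb / 610 s = 32.787 Mbps.
Audio total: 320 + 256 = 576 kbps = 0.576 Mbps.
Video: 32.787 − 0.576 = 32.211 Mbps.

32.2 Mbps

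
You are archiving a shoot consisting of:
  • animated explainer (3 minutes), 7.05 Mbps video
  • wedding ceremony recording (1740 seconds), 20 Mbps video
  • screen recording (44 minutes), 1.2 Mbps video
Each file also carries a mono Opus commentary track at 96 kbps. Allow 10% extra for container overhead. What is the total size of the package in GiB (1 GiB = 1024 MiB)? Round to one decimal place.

Audio: 96 kbps = 0.096 Mbps.
animated explainer: 7.146 Mbps × 180 s × 1.10 = 1414.9 Mb
wedding ceremony recording: 20.096 Mbps × 1740 s × 1.10 = 38463.7 Mb
screen recording: 1.296 Mbps × 2640 s × 1.10 = 3763.6 Mb
Total: 43642.2 Mb = 5455.3 MB.
= 5.081 GiB.

5.1 GiB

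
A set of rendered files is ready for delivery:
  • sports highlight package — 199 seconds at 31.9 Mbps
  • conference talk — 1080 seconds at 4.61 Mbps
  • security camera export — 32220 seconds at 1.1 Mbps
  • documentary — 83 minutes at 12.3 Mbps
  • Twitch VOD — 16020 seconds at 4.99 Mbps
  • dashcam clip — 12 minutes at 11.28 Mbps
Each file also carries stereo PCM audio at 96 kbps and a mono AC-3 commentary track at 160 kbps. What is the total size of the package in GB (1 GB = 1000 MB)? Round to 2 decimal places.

Audio total: 96 + 160 = 256 kbps = 0.256 Mbps.
sports highlight package: 32.156 Mbps × 199 s = 6399.0 Mb
conference talk: 4.866 Mbps × 1080 s = 5255.3 Mb
security camera export: 1.356 Mbps × 32220 s = 43690.3 Mb
documentary: 12.556 Mbps × 4980 s = 62528.9 Mb
Twitch VOD: 5.246 Mbps × 16020 s = 84040.9 Mb
dashcam clip: 11.536 Mbps × 720 s = 8305.9 Mb
Total: 210220.4 Mb = 26277.5 MB.
= 26.28 GB.

26.28 GB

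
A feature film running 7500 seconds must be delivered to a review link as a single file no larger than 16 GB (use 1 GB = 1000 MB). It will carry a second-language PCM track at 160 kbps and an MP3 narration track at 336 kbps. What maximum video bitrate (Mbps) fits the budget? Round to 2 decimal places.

Budget: 16 GB = 128000.0 Mb.
Total bitrate budget: 128000.0 Mb / 7500 s = 17.067 Mbps.
Audio total: 160 + 336 = 496 kbps = 0.496 Mbps.
Video: 17.067 − 0.496 = 16.571 Mbps.

16.57 Mbps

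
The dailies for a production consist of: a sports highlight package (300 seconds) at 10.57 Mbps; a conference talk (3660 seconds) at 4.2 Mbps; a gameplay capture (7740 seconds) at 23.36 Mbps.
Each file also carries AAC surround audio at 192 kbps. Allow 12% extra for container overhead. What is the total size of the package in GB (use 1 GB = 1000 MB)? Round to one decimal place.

28.2 GB

Audio: 192 kbps = 0.192 Mbps.
sports highlight package: 10.762 Mbps × 300 s × 1.12 = 3616.0 Mb
conference talk: 4.392 Mbps × 3660 s × 1.12 = 18003.7 Mb
gameplay capture: 23.552 Mbps × 7740 s × 1.12 = 204167.6 Mb
Total: 225787.3 Mb = 28223.4 MB.
= 28.22 GB.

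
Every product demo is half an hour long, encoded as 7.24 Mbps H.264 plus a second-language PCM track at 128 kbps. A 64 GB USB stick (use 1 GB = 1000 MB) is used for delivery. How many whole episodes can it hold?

30 min = 1800 s
Audio: 128 kbps = 0.128 Mbps.
Total bitrate: 7.368 Mbps.
Per item: 7.368 Mbps × 1800 s = 13,262 Mb = 1,658 MB.
Capacity: 64 GB = 512,000 Mb; 38.61 items → 38 complete.

38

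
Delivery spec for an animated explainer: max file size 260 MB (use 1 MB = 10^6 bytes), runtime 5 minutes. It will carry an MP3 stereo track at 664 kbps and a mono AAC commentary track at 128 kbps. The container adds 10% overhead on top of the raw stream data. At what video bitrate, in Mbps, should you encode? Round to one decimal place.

5.5 Mbps

Budget: 260 MB = 2080.0 Mb.
Stream payload after overhead: 2080.0 / 1.10 = 1890.9 Mb.
5 min = 300 s
Total bitrate budget: 1890.9 Mb / 300 s = 6.303 Mbps.
Audio total: 664 + 128 = 792 kbps = 0.792 Mbps.
Video: 6.303 − 0.792 = 5.511 Mbps.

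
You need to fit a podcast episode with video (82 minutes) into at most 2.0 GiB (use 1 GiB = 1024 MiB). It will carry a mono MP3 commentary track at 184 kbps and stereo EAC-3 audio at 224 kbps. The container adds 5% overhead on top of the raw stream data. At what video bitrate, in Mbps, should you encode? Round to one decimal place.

Budget: 2.0 GiB = 17179.9 Mb.
Stream payload after overhead: 17179.9 / 1.05 = 16361.8 Mb.
82 min = 4920 s
Total bitrate budget: 16361.8 Mb / 4920 s = 3.326 Mbps.
Audio total: 184 + 224 = 408 kbps = 0.408 Mbps.
Video: 3.326 − 0.408 = 2.918 Mbps.

2.9 Mbps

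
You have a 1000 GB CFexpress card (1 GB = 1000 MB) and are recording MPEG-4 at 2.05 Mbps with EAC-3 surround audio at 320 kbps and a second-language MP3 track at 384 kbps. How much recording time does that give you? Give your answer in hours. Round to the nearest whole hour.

Audio total: 320 + 384 = 704 kbps = 0.704 Mbps.
Total bitrate: 2.05 + 0.704 = 2.754 Mbps.
Capacity: 1000 GB = 8,000,000 Mb.
Recording time: 8,000,000 / 2.754 = 2,904,866 s ≈ 807 hours.

807 hours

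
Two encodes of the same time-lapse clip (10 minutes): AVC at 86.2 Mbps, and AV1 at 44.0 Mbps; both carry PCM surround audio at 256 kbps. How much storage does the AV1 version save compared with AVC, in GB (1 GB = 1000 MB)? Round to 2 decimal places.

3.17 GB

10 min = 600 s
Audio: 256 kbps = 0.256 Mbps.
AVC: 86.456 Mbps × 600 s = 51873.6 Mb = 6.484 GB.
AV1: 44.256 Mbps × 600 s = 26553.6 Mb = 3.319 GB.
Saving: 6.484 − 3.319 = 3.165 GB.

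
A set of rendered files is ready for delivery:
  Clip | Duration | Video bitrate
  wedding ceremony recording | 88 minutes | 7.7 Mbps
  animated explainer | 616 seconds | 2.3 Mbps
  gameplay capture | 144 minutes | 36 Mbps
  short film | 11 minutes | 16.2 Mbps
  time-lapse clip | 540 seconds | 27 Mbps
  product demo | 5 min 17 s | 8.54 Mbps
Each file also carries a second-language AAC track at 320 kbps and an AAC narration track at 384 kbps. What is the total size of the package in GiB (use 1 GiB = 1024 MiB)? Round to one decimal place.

Audio total: 320 + 384 = 704 kbps = 0.704 Mbps.
wedding ceremony recording: 8.404 Mbps × 5280 s = 44373.1 Mb
animated explainer: 3.004 Mbps × 616 s = 1850.5 Mb
gameplay capture: 36.704 Mbps × 8640 s = 317122.6 Mb
short film: 16.904 Mbps × 660 s = 11156.6 Mb
time-lapse clip: 27.704 Mbps × 540 s = 14960.2 Mb
product demo: 9.244 Mbps × 317 s = 2930.3 Mb
Total: 392393.3 Mb = 49049.2 MB.
= 45.68 GiB.

45.7 GiB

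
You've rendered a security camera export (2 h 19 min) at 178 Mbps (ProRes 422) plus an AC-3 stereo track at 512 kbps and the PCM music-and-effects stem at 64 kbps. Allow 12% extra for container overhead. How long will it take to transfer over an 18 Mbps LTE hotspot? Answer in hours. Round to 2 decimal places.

2 h 19 min = 139 min = 8340 s
Audio total: 512 + 64 = 576 kbps = 0.576 Mbps.
Total bitrate: 178.576 Mbps.
File: 178.576 Mbps × 8340 s = 1489323.8 Mb.
With 12% container overhead: ×1.12. → 1668042.7 Mb.
At 18 Mbps: 1668042.7 / 18 = 92669.0 s ≈ 25.7 hours.

25.74 hours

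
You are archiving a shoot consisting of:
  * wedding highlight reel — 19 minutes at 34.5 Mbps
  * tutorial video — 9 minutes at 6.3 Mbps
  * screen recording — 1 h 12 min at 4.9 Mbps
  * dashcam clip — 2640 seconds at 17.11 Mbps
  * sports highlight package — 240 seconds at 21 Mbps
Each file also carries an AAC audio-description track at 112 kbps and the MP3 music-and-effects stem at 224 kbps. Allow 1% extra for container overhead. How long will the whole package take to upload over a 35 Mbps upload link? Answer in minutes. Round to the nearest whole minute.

Audio total: 112 + 224 = 336 kbps = 0.336 Mbps.
wedding highlight reel: 34.836 Mbps × 1140 s × 1.01 = 40110.2 Mb
tutorial video: 6.636 Mbps × 540 s × 1.01 = 3619.3 Mb
screen recording: 5.236 Mbps × 4320 s × 1.01 = 22845.7 Mb
dashcam clip: 17.446 Mbps × 2640 s × 1.01 = 46518.0 Mb
sports highlight package: 21.336 Mbps × 240 s × 1.01 = 5171.8 Mb
Total: 118265.0 Mb = 14783.1 MB.
At 35 Mbps: 118265.0 / 35 = 3379 s ≈ 56.3 minutes.

56 minutes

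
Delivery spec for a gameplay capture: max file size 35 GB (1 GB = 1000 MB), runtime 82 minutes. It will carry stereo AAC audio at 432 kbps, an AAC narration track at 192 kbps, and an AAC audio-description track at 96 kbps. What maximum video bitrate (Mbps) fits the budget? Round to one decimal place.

Budget: 35 GB = 280000.0 Mb.
82 min = 4920 s
Total bitrate budget: 280000.0 Mb / 4920 s = 56.911 Mbps.
Audio total: 432 + 192 + 96 = 720 kbps = 0.720 Mbps.
Video: 56.911 − 0.720 = 56.191 Mbps.

56.2 Mbps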